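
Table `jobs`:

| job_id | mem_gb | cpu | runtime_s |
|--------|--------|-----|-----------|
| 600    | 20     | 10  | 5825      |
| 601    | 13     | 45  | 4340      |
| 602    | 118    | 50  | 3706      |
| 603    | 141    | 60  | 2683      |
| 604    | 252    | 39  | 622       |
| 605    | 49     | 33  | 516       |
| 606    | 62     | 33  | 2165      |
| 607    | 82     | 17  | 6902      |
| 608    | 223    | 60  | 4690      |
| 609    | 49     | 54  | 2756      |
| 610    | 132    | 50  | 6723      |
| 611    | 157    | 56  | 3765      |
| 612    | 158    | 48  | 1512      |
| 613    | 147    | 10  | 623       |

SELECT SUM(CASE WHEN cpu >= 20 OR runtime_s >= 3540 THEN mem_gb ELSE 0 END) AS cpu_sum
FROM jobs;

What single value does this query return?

job_id=600: ✓ → 20
job_id=601: ✓ → 13
job_id=602: ✓ → 118
job_id=603: ✓ → 141
job_id=604: ✓ → 252
job_id=605: ✓ → 49
job_id=606: ✓ → 62
job_id=607: ✓ → 82
job_id=608: ✓ → 223
job_id=609: ✓ → 49
job_id=610: ✓ → 132
job_id=611: ✓ → 157
job_id=612: ✓ → 158
job_id=613: ✗
cpu_sum = 20 + 13 + 118 + 141 + 252 + 49 + 62 + 82 + 223 + 49 + 132 + 157 + 158 = 1456

1456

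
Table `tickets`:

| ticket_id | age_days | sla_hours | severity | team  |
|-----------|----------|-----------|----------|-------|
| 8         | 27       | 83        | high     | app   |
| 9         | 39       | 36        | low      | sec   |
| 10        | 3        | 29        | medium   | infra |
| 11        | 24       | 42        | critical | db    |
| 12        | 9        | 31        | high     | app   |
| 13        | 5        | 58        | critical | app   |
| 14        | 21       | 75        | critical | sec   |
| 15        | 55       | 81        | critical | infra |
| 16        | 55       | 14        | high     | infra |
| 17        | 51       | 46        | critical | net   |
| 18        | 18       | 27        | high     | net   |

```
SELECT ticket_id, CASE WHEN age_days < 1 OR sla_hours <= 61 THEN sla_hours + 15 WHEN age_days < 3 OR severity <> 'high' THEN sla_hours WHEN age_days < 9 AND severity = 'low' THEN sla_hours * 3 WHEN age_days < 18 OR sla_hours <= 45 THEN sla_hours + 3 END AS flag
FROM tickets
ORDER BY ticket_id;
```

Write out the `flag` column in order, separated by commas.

ticket_id=8: (no match → NULL) → NULL
ticket_id=9: age_days < 1 OR sla_hours <= 61 → 51
ticket_id=10: age_days < 1 OR sla_hours <= 61 → 44
ticket_id=11: age_days < 1 OR sla_hours <= 61 → 57
ticket_id=12: age_days < 1 OR sla_hours <= 61 → 46
ticket_id=13: age_days < 1 OR sla_hours <= 61 → 73
ticket_id=14: age_days < 3 OR severity <> 'high' → 75
ticket_id=15: age_days < 3 OR severity <> 'high' → 81
ticket_id=16: age_days < 1 OR sla_hours <= 61 → 29
ticket_id=17: age_days < 1 OR sla_hours <= 61 → 61
ticket_id=18: age_days < 1 OR sla_hours <= 61 → 42

NULL, 51, 44, 57, 46, 73, 75, 81, 29, 61, 42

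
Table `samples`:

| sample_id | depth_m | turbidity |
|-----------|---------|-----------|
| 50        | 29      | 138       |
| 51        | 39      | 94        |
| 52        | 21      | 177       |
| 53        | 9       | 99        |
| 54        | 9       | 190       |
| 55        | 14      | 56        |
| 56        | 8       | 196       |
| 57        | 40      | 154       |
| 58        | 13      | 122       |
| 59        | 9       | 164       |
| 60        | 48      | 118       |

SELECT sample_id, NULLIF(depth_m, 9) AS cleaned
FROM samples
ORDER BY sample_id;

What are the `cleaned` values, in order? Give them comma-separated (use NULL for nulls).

29, 39, 21, NULL, NULL, 14, 8, 40, 13, NULL, 48

sample_id=50: depth_m=29 vs 9: differ → 29
sample_id=51: depth_m=39 vs 9: differ → 39
sample_id=52: depth_m=21 vs 9: differ → 21
sample_id=53: depth_m=9 vs 9: equal → NULL
sample_id=54: depth_m=9 vs 9: equal → NULL
sample_id=55: depth_m=14 vs 9: differ → 14
sample_id=56: depth_m=8 vs 9: differ → 8
sample_id=57: depth_m=40 vs 9: differ → 40
sample_id=58: depth_m=13 vs 9: differ → 13
sample_id=59: depth_m=9 vs 9: equal → NULL
sample_id=60: depth_m=48 vs 9: differ → 48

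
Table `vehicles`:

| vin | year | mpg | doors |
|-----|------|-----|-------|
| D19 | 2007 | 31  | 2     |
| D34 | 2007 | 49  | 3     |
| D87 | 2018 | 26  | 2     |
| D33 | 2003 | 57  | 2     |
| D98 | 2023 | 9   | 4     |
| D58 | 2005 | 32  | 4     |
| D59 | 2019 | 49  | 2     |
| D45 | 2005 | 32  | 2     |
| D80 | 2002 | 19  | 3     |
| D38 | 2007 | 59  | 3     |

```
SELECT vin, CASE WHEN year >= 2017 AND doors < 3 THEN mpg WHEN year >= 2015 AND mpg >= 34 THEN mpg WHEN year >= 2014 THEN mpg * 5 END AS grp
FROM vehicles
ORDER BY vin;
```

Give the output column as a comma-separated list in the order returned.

vin=D19: (no match → NULL) → NULL
vin=D33: (no match → NULL) → NULL
vin=D34: (no match → NULL) → NULL
vin=D38: (no match → NULL) → NULL
vin=D45: (no match → NULL) → NULL
vin=D58: (no match → NULL) → NULL
vin=D59: year >= 2017 AND doors < 3 → 49
vin=D80: (no match → NULL) → NULL
vin=D87: year >= 2017 AND doors < 3 → 26
vin=D98: year >= 2014 → 45

NULL, NULL, NULL, NULL, NULL, NULL, 49, NULL, 26, 45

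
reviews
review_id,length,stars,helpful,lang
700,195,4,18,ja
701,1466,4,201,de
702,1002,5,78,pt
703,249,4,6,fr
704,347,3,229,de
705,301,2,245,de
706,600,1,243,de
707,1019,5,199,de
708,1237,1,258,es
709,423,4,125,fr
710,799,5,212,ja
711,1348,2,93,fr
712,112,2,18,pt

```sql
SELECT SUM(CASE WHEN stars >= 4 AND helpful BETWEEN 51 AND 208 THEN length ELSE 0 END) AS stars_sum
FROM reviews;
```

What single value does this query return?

3910

review_id=700: ✗
review_id=701: ✓ → 1466
review_id=702: ✓ → 1002
review_id=703: ✗
review_id=704: ✗
review_id=705: ✗
review_id=706: ✗
review_id=707: ✓ → 1019
review_id=708: ✗
review_id=709: ✓ → 423
review_id=710: ✗
review_id=711: ✗
review_id=712: ✗
stars_sum = 1466 + 1002 + 1019 + 423 = 3910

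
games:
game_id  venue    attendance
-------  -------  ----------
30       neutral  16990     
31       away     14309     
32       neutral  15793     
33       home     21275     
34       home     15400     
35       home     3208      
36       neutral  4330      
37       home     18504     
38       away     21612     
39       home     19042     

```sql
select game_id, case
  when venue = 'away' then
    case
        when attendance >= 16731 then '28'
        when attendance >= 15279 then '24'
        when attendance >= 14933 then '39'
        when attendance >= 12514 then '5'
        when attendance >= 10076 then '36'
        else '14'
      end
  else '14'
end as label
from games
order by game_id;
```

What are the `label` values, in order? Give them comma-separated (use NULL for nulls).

game_id=30: venue='neutral' → outer ELSE → 14
game_id=31: venue='away' → inner[attendance >= 12514] → 5
game_id=32: venue='neutral' → outer ELSE → 14
game_id=33: venue='home' → outer ELSE → 14
game_id=34: venue='home' → outer ELSE → 14
game_id=35: venue='home' → outer ELSE → 14
game_id=36: venue='neutral' → outer ELSE → 14
game_id=37: venue='home' → outer ELSE → 14
game_id=38: venue='away' → inner[attendance >= 16731] → 28
game_id=39: venue='home' → outer ELSE → 14

14, 5, 14, 14, 14, 14, 14, 14, 28, 14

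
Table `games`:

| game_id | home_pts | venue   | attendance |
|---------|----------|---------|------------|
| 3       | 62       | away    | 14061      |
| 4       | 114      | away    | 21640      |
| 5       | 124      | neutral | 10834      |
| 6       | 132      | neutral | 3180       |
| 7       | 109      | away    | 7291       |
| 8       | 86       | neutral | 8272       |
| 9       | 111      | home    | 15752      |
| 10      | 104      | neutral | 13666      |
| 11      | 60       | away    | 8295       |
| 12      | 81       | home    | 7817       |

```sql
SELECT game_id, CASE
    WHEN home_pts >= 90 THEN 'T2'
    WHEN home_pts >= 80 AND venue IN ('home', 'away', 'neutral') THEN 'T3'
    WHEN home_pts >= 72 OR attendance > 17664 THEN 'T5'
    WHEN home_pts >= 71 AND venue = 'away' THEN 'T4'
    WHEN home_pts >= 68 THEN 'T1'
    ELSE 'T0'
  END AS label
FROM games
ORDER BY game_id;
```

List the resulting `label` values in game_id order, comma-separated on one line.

T0, T2, T2, T2, T2, T3, T2, T2, T0, T3

game_id=3: ELSE → T0
game_id=4: home_pts >= 90 → T2
game_id=5: home_pts >= 90 → T2
game_id=6: home_pts >= 90 → T2
game_id=7: home_pts >= 90 → T2
game_id=8: home_pts >= 80 AND venue IN ('home', 'away', 'neutral') → T3
game_id=9: home_pts >= 90 → T2
game_id=10: home_pts >= 90 → T2
game_id=11: ELSE → T0
game_id=12: home_pts >= 80 AND venue IN ('home', 'away', 'neutral') → T3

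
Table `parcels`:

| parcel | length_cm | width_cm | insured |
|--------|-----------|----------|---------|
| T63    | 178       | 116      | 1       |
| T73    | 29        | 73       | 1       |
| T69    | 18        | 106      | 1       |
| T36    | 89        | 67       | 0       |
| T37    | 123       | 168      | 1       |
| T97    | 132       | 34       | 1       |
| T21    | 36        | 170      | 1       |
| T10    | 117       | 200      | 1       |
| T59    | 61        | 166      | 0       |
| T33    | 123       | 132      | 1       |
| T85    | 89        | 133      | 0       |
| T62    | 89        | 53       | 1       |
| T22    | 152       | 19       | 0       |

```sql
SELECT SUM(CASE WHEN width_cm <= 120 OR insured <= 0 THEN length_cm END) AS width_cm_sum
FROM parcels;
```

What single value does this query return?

parcel=T63: ✓ → 178
parcel=T73: ✓ → 29
parcel=T69: ✓ → 18
parcel=T36: ✓ → 89
parcel=T37: ✗
parcel=T97: ✓ → 132
parcel=T21: ✗
parcel=T10: ✗
parcel=T59: ✓ → 61
parcel=T33: ✗
parcel=T85: ✓ → 89
parcel=T62: ✓ → 89
parcel=T22: ✓ → 152
width_cm_sum = 178 + 29 + 18 + 89 + 132 + 61 + 89 + 89 + 152 = 837

837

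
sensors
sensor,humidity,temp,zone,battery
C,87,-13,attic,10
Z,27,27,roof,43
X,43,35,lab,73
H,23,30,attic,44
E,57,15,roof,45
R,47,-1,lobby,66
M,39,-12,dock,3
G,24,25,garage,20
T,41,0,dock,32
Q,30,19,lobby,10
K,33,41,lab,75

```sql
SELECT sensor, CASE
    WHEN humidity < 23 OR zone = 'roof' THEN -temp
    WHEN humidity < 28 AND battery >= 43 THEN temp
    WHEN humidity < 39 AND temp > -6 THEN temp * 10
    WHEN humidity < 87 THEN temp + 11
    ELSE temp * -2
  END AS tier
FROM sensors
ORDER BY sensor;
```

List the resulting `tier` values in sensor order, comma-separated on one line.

sensor=C: ELSE → 26
sensor=E: humidity < 23 OR zone = 'roof' → -15
sensor=G: humidity < 39 AND temp > -6 → 250
sensor=H: humidity < 28 AND battery >= 43 → 30
sensor=K: humidity < 39 AND temp > -6 → 410
sensor=M: humidity < 87 → -1
sensor=Q: humidity < 39 AND temp > -6 → 190
sensor=R: humidity < 87 → 10
sensor=T: humidity < 87 → 11
sensor=X: humidity < 87 → 46
sensor=Z: humidity < 23 OR zone = 'roof' → -27

26, -15, 250, 30, 410, -1, 190, 10, 11, 46, -27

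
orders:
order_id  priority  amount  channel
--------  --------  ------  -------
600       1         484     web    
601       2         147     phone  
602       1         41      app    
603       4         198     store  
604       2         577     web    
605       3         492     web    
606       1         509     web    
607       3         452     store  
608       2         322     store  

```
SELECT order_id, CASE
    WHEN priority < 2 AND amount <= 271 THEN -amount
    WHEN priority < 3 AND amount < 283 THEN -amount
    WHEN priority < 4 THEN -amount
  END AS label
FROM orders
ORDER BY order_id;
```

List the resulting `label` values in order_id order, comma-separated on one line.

order_id=600: priority < 4 → -484
order_id=601: priority < 3 AND amount < 283 → -147
order_id=602: priority < 2 AND amount <= 271 → -41
order_id=603: (no match → NULL) → NULL
order_id=604: priority < 4 → -577
order_id=605: priority < 4 → -492
order_id=606: priority < 4 → -509
order_id=607: priority < 4 → -452
order_id=608: priority < 4 → -322

-484, -147, -41, NULL, -577, -492, -509, -452, -322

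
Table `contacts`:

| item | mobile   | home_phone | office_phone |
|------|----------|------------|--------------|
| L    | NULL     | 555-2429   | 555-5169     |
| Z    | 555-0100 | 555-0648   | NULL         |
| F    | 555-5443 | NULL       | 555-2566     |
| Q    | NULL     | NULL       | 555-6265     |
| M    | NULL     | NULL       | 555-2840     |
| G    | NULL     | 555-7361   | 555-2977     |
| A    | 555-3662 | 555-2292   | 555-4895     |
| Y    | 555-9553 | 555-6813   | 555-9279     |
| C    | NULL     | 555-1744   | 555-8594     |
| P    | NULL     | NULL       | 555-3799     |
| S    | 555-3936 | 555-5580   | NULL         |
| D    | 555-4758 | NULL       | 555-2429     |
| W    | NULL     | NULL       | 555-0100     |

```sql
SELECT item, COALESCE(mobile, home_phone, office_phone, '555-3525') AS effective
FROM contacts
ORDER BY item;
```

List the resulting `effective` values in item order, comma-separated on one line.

555-3662, 555-1744, 555-4758, 555-5443, 555-7361, 555-2429, 555-2840, 555-3799, 555-6265, 555-3936, 555-0100, 555-9553, 555-0100

item=A: mobile=555-3662 → 555-3662
item=C: mobile=NULL, home_phone=555-1744 → 555-1744
item=D: mobile=555-4758 → 555-4758
item=F: mobile=555-5443 → 555-5443
item=G: mobile=NULL, home_phone=555-7361 → 555-7361
item=L: mobile=NULL, home_phone=555-2429 → 555-2429
item=M: mobile=NULL, home_phone=NULL, office_phone=555-2840 → 555-2840
item=P: mobile=NULL, home_phone=NULL, office_phone=555-3799 → 555-3799
item=Q: mobile=NULL, home_phone=NULL, office_phone=555-6265 → 555-6265
item=S: mobile=555-3936 → 555-3936
item=W: mobile=NULL, home_phone=NULL, office_phone=555-0100 → 555-0100
item=Y: mobile=555-9553 → 555-9553
item=Z: mobile=555-0100 → 555-0100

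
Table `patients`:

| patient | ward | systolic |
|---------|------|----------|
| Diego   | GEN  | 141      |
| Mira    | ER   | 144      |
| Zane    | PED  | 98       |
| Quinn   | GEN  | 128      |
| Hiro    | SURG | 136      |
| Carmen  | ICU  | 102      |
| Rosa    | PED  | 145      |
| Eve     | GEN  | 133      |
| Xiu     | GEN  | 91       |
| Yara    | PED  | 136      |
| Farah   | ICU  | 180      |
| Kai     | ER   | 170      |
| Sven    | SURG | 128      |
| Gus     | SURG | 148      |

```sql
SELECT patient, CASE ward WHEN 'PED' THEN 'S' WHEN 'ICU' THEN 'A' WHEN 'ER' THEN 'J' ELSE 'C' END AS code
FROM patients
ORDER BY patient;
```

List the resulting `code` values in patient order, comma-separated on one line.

A, C, C, A, C, C, J, J, C, S, C, C, S, S

patient=Carmen: ward='ICU' → A
patient=Diego: ELSE → C
patient=Eve: ELSE → C
patient=Farah: ward='ICU' → A
patient=Gus: ELSE → C
patient=Hiro: ELSE → C
patient=Kai: ward='ER' → J
patient=Mira: ward='ER' → J
patient=Quinn: ELSE → C
patient=Rosa: ward='PED' → S
patient=Sven: ELSE → C
patient=Xiu: ELSE → C
patient=Yara: ward='PED' → S
patient=Zane: ward='PED' → S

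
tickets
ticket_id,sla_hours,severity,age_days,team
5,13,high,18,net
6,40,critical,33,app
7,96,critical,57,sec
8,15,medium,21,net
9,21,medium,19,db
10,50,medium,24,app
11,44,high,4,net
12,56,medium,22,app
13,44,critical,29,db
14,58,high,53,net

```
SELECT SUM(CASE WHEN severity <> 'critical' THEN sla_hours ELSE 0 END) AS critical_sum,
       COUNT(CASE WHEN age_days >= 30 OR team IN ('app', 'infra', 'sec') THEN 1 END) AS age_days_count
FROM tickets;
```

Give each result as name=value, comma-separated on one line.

[critical_sum: severity <> 'critical']
ticket_id=5: ✓ → 13
ticket_id=6: ✗
ticket_id=7: ✗
ticket_id=8: ✓ → 15
ticket_id=9: ✓ → 21
ticket_id=10: ✓ → 50
ticket_id=11: ✓ → 44
ticket_id=12: ✓ → 56
ticket_id=13: ✗
ticket_id=14: ✓ → 58
critical_sum = 13 + 15 + 21 + 50 + 44 + 56 + 58 = 257
—
[age_days_count: age_days >= 30 OR team IN ('app', 'infra', 'sec')]
ticket_id=5: ✗
ticket_id=6: ✓ → 1
ticket_id=7: ✓ → 1
ticket_id=8: ✗
ticket_id=9: ✗
ticket_id=10: ✓ → 1
ticket_id=11: ✗
ticket_id=12: ✓ → 1
ticket_id=13: ✗
ticket_id=14: ✓ → 1
age_days_count = COUNT(1, 1, 1, 1, 1) = 5

critical_sum=257, age_days_count=5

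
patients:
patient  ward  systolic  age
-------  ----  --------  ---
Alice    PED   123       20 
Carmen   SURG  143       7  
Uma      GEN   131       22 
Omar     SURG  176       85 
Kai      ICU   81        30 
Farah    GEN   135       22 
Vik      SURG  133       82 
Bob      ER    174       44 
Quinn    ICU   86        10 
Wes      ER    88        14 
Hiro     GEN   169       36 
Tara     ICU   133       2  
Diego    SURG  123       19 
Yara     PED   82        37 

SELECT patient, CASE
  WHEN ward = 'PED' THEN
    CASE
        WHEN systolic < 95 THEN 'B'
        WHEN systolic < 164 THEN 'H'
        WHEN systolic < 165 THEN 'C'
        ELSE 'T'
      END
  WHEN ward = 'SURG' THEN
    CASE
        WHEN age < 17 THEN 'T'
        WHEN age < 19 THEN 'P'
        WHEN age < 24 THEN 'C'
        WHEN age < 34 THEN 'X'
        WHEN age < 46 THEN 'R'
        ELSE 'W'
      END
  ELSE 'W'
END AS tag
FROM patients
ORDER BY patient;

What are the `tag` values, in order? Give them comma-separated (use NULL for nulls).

patient=Alice: ward='PED' → inner[systolic < 164] → H
patient=Bob: ward='ER' → outer ELSE → W
patient=Carmen: ward='SURG' → inner[age < 17] → T
patient=Diego: ward='SURG' → inner[age < 24] → C
patient=Farah: ward='GEN' → outer ELSE → W
patient=Hiro: ward='GEN' → outer ELSE → W
patient=Kai: ward='ICU' → outer ELSE → W
patient=Omar: ward='SURG' → inner[ELSE] → W
patient=Quinn: ward='ICU' → outer ELSE → W
patient=Tara: ward='ICU' → outer ELSE → W
patient=Uma: ward='GEN' → outer ELSE → W
patient=Vik: ward='SURG' → inner[ELSE] → W
patient=Wes: ward='ER' → outer ELSE → W
patient=Yara: ward='PED' → inner[systolic < 95] → B

H, W, T, C, W, W, W, W, W, W, W, W, W, B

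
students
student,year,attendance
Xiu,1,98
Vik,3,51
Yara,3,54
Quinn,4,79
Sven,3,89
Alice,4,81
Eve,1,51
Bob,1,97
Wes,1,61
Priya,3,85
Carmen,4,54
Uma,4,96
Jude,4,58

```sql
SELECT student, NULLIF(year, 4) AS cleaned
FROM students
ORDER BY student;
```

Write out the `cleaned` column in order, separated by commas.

NULL, 1, NULL, 1, NULL, 3, NULL, 3, NULL, 3, 1, 1, 3

student=Alice: year=4 vs 4: equal → NULL
student=Bob: year=1 vs 4: differ → 1
student=Carmen: year=4 vs 4: equal → NULL
student=Eve: year=1 vs 4: differ → 1
student=Jude: year=4 vs 4: equal → NULL
student=Priya: year=3 vs 4: differ → 3
student=Quinn: year=4 vs 4: equal → NULL
student=Sven: year=3 vs 4: differ → 3
student=Uma: year=4 vs 4: equal → NULL
student=Vik: year=3 vs 4: differ → 3
student=Wes: year=1 vs 4: differ → 1
student=Xiu: year=1 vs 4: differ → 1
student=Yara: year=3 vs 4: differ → 3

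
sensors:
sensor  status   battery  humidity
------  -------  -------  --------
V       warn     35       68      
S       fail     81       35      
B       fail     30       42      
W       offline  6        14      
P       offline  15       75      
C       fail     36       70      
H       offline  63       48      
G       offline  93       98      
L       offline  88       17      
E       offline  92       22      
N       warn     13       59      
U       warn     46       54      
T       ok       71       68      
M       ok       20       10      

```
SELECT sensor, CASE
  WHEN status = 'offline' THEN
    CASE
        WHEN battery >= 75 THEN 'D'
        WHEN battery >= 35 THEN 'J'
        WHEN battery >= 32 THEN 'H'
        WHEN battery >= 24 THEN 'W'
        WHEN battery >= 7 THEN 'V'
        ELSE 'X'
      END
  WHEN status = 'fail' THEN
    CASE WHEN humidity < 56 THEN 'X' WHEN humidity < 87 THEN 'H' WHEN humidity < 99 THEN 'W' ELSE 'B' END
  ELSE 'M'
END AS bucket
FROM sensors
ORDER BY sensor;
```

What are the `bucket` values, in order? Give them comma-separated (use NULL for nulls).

X, H, D, D, J, D, M, M, V, X, M, M, M, X

sensor=B: status='fail' → inner[humidity < 56] → X
sensor=C: status='fail' → inner[humidity < 87] → H
sensor=E: status='offline' → inner[battery >= 75] → D
sensor=G: status='offline' → inner[battery >= 75] → D
sensor=H: status='offline' → inner[battery >= 35] → J
sensor=L: status='offline' → inner[battery >= 75] → D
sensor=M: status='ok' → outer ELSE → M
sensor=N: status='warn' → outer ELSE → M
sensor=P: status='offline' → inner[battery >= 7] → V
sensor=S: status='fail' → inner[humidity < 56] → X
sensor=T: status='ok' → outer ELSE → M
sensor=U: status='warn' → outer ELSE → M
sensor=V: status='warn' → outer ELSE → M
sensor=W: status='offline' → inner[ELSE] → X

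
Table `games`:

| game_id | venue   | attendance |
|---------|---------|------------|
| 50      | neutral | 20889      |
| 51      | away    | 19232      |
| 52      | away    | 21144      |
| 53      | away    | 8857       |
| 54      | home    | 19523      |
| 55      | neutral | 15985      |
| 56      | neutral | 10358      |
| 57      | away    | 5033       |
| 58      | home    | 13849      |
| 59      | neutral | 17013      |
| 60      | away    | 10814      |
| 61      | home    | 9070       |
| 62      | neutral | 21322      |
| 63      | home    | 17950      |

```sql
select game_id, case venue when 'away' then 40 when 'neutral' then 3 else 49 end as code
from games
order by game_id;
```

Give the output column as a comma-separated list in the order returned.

game_id=50: venue='neutral' → 3
game_id=51: venue='away' → 40
game_id=52: venue='away' → 40
game_id=53: venue='away' → 40
game_id=54: ELSE → 49
game_id=55: venue='neutral' → 3
game_id=56: venue='neutral' → 3
game_id=57: venue='away' → 40
game_id=58: ELSE → 49
game_id=59: venue='neutral' → 3
game_id=60: venue='away' → 40
game_id=61: ELSE → 49
game_id=62: venue='neutral' → 3
game_id=63: ELSE → 49

3, 40, 40, 40, 49, 3, 3, 40, 49, 3, 40, 49, 3, 49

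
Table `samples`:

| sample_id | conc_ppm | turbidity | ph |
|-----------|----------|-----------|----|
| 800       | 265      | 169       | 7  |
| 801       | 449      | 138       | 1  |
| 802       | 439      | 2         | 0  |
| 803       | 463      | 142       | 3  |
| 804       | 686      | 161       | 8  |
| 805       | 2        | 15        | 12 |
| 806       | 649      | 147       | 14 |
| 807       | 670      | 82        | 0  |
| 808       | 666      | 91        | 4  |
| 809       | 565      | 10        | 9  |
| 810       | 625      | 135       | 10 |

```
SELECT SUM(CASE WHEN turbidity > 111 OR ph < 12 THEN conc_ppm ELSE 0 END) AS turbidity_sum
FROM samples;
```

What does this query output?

5477

sample_id=800: ✓ → 265
sample_id=801: ✓ → 449
sample_id=802: ✓ → 439
sample_id=803: ✓ → 463
sample_id=804: ✓ → 686
sample_id=805: ✗
sample_id=806: ✓ → 649
sample_id=807: ✓ → 670
sample_id=808: ✓ → 666
sample_id=809: ✓ → 565
sample_id=810: ✓ → 625
turbidity_sum = 265 + 449 + 439 + 463 + 686 + 649 + 670 + 666 + 565 + 625 = 5477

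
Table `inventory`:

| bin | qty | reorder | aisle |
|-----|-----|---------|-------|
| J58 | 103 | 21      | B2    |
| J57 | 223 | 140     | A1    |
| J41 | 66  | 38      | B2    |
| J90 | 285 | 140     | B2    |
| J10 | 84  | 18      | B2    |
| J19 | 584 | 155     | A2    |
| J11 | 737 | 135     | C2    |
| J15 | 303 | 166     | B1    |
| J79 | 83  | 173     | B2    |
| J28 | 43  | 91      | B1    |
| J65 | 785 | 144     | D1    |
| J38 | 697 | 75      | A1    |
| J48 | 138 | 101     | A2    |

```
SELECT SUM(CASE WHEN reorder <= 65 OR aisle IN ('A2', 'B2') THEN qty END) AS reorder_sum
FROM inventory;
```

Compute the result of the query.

1343

bin=J58: ✓ → 103
bin=J57: ✗
bin=J41: ✓ → 66
bin=J90: ✓ → 285
bin=J10: ✓ → 84
bin=J19: ✓ → 584
bin=J11: ✗
bin=J15: ✗
bin=J79: ✓ → 83
bin=J28: ✗
bin=J65: ✗
bin=J38: ✗
bin=J48: ✓ → 138
reorder_sum = 103 + 66 + 285 + 84 + 584 + 83 + 138 = 1343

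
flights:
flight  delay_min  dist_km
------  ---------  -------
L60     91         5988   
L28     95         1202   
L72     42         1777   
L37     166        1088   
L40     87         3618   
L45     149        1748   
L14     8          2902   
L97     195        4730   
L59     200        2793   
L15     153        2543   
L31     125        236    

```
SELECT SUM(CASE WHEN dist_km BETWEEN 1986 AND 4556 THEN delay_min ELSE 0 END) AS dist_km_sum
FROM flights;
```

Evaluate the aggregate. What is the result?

448

flight=L60: ✗
flight=L28: ✗
flight=L72: ✗
flight=L37: ✗
flight=L40: ✓ → 87
flight=L45: ✗
flight=L14: ✓ → 8
flight=L97: ✗
flight=L59: ✓ → 200
flight=L15: ✓ → 153
flight=L31: ✗
dist_km_sum = 87 + 8 + 200 + 153 = 448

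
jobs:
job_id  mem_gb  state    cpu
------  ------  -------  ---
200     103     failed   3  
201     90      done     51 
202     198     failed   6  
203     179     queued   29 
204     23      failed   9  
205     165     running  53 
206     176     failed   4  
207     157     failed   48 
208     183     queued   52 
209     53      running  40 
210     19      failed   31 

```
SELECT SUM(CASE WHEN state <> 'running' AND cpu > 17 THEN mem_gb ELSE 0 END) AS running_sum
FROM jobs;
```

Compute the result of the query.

628

job_id=200: ✗
job_id=201: ✓ → 90
job_id=202: ✗
job_id=203: ✓ → 179
job_id=204: ✗
job_id=205: ✗
job_id=206: ✗
job_id=207: ✓ → 157
job_id=208: ✓ → 183
job_id=209: ✗
job_id=210: ✓ → 19
running_sum = 90 + 179 + 157 + 183 + 19 = 628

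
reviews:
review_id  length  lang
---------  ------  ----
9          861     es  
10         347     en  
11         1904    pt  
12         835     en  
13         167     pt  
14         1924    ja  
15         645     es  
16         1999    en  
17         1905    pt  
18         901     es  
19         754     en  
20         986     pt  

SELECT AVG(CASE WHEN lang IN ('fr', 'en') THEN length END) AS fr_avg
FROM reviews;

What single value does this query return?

983.75

review_id=9: ✗
review_id=10: ✓ → 347
review_id=11: ✗
review_id=12: ✓ → 835
review_id=13: ✗
review_id=14: ✗
review_id=15: ✗
review_id=16: ✓ → 1999
review_id=17: ✗
review_id=18: ✗
review_id=19: ✓ → 754
review_id=20: ✗
fr_avg = (347 + 835 + 1999 + 754) / 4 = 983.75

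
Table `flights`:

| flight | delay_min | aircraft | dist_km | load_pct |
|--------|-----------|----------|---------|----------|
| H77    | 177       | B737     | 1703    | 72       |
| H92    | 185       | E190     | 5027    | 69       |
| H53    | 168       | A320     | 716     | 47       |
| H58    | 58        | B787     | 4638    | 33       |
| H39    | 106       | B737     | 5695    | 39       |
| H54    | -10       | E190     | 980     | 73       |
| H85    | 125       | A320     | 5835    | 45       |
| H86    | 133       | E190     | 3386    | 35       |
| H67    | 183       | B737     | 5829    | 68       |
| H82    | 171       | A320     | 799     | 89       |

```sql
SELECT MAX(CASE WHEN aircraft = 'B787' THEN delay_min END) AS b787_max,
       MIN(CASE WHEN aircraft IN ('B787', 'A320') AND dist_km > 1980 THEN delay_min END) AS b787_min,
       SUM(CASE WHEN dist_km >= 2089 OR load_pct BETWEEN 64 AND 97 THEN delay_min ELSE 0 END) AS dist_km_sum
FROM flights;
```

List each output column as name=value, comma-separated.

b787_max=58, b787_min=58, dist_km_sum=1128

[b787_max: aircraft = 'B787']
flight=H77: ✗
flight=H92: ✗
flight=H53: ✗
flight=H58: ✓ → 58
flight=H39: ✗
flight=H54: ✗
flight=H85: ✗
flight=H86: ✗
flight=H67: ✗
flight=H82: ✗
b787_max = MAX(58) = 58
—
[b787_min: aircraft IN ('B787', 'A320') AND dist_km > 1980]
flight=H77: ✗
flight=H92: ✗
flight=H53: ✗
flight=H58: ✓ → 58
flight=H39: ✗
flight=H54: ✗
flight=H85: ✓ → 125
flight=H86: ✗
flight=H67: ✗
flight=H82: ✗
b787_min = MIN(58, 125) = 58
—
[dist_km_sum: dist_km >= 2089 OR load_pct BETWEEN 64 AND 97]
flight=H77: ✓ → 177
flight=H92: ✓ → 185
flight=H53: ✗
flight=H58: ✓ → 58
flight=H39: ✓ → 106
flight=H54: ✓ → -10
flight=H85: ✓ → 125
flight=H86: ✓ → 133
flight=H67: ✓ → 183
flight=H82: ✓ → 171
dist_km_sum = 177 + 185 + 58 + 106 + -10 + 125 + 133 + 183 + 171 = 1128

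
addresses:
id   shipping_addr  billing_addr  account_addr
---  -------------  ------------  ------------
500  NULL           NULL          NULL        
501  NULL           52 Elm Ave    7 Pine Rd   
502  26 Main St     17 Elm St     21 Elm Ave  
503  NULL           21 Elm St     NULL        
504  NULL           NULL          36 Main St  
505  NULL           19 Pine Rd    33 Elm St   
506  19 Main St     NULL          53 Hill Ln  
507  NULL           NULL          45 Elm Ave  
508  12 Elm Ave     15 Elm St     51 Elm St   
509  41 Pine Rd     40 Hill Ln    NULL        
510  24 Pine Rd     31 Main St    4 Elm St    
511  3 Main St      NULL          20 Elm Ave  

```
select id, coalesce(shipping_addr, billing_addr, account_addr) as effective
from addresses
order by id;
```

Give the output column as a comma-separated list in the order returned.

id=500: shipping_addr=NULL, billing_addr=NULL, account_addr=NULL (all NULL) → NULL
id=501: shipping_addr=NULL, billing_addr=52 Elm Ave → 52 Elm Ave
id=502: shipping_addr=26 Main St → 26 Main St
id=503: shipping_addr=NULL, billing_addr=21 Elm St → 21 Elm St
id=504: shipping_addr=NULL, billing_addr=NULL, account_addr=36 Main St → 36 Main St
id=505: shipping_addr=NULL, billing_addr=19 Pine Rd → 19 Pine Rd
id=506: shipping_addr=19 Main St → 19 Main St
id=507: shipping_addr=NULL, billing_addr=NULL, account_addr=45 Elm Ave → 45 Elm Ave
id=508: shipping_addr=12 Elm Ave → 12 Elm Ave
id=509: shipping_addr=41 Pine Rd → 41 Pine Rd
id=510: shipping_addr=24 Pine Rd → 24 Pine Rd
id=511: shipping_addr=3 Main St → 3 Main St

NULL, 52 Elm Ave, 26 Main St, 21 Elm St, 36 Main St, 19 Pine Rd, 19 Main St, 45 Elm Ave, 12 Elm Ave, 41 Pine Rd, 24 Pine Rd, 3 Main St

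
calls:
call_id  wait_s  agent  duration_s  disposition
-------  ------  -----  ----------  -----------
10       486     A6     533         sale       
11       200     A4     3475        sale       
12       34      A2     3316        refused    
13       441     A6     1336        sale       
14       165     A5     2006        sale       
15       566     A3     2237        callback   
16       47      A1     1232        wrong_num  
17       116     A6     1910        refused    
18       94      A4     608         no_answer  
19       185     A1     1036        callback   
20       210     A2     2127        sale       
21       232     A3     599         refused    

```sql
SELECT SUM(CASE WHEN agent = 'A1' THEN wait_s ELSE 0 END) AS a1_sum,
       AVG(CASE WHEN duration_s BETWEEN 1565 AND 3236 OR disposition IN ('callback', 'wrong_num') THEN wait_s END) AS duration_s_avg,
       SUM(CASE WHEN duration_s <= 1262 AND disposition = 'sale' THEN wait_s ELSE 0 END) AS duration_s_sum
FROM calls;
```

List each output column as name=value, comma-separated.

a1_sum=232, duration_s_avg=214.8333333333, duration_s_sum=486

[a1_sum: agent = 'A1']
call_id=10: ✗
call_id=11: ✗
call_id=12: ✗
call_id=13: ✗
call_id=14: ✗
call_id=15: ✗
call_id=16: ✓ → 47
call_id=17: ✗
call_id=18: ✗
call_id=19: ✓ → 185
call_id=20: ✗
call_id=21: ✗
a1_sum = 47 + 185 = 232
—
[duration_s_avg: duration_s BETWEEN 1565 AND 3236 OR disposition IN ('callback', 'wrong_num')]
call_id=10: ✗
call_id=11: ✗
call_id=12: ✗
call_id=13: ✗
call_id=14: ✓ → 165
call_id=15: ✓ → 566
call_id=16: ✓ → 47
call_id=17: ✓ → 116
call_id=18: ✗
call_id=19: ✓ → 185
call_id=20: ✓ → 210
call_id=21: ✗
duration_s_avg = (165 + 566 + 47 + 116 + 185 + 210) / 6 = 214.8333333333
—
[duration_s_sum: duration_s <= 1262 AND disposition = 'sale']
call_id=10: ✓ → 486
call_id=11: ✗
call_id=12: ✗
call_id=13: ✗
call_id=14: ✗
call_id=15: ✗
call_id=16: ✗
call_id=17: ✗
call_id=18: ✗
call_id=19: ✗
call_id=20: ✗
call_id=21: ✗
duration_s_sum = 486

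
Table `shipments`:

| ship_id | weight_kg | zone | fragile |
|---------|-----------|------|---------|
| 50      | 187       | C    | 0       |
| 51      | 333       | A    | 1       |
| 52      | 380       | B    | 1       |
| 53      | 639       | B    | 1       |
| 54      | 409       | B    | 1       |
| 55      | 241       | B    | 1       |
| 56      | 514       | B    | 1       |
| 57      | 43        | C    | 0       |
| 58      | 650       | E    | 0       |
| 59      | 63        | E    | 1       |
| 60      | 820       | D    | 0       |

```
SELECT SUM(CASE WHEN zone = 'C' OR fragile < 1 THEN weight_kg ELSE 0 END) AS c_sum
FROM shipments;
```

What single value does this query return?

ship_id=50: ✓ → 187
ship_id=51: ✗
ship_id=52: ✗
ship_id=53: ✗
ship_id=54: ✗
ship_id=55: ✗
ship_id=56: ✗
ship_id=57: ✓ → 43
ship_id=58: ✓ → 650
ship_id=59: ✗
ship_id=60: ✓ → 820
c_sum = 187 + 43 + 650 + 820 = 1700

1700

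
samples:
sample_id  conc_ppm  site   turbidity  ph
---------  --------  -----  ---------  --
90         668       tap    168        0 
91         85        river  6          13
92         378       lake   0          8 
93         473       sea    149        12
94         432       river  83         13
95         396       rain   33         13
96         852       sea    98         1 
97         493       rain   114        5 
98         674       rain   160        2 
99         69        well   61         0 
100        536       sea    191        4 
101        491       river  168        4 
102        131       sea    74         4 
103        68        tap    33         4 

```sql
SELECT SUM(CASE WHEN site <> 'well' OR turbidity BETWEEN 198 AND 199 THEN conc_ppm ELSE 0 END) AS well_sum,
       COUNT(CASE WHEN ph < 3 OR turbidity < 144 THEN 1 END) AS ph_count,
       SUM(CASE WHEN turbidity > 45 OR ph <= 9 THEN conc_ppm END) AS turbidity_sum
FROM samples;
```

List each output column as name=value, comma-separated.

well_sum=5677, ph_count=11, turbidity_sum=5265

[well_sum: site <> 'well' OR turbidity BETWEEN 198 AND 199]
sample_id=90: ✓ → 668
sample_id=91: ✓ → 85
sample_id=92: ✓ → 378
sample_id=93: ✓ → 473
sample_id=94: ✓ → 432
sample_id=95: ✓ → 396
sample_id=96: ✓ → 852
sample_id=97: ✓ → 493
sample_id=98: ✓ → 674
sample_id=99: ✗
sample_id=100: ✓ → 536
sample_id=101: ✓ → 491
sample_id=102: ✓ → 131
sample_id=103: ✓ → 68
well_sum = 668 + 85 + 378 + 473 + 432 + 396 + 852 + 493 + 674 + 536 + 491 + 131 + 68 = 5677
—
[ph_count: ph < 3 OR turbidity < 144]
sample_id=90: ✓ → 1
sample_id=91: ✓ → 1
sample_id=92: ✓ → 1
sample_id=93: ✗
sample_id=94: ✓ → 1
sample_id=95: ✓ → 1
sample_id=96: ✓ → 1
sample_id=97: ✓ → 1
sample_id=98: ✓ → 1
sample_id=99: ✓ → 1
sample_id=100: ✗
sample_id=101: ✗
sample_id=102: ✓ → 1
sample_id=103: ✓ → 1
ph_count = COUNT(1, 1, 1, 1, 1, 1, 1, 1, 1, 1, 1) = 11
—
[turbidity_sum: turbidity > 45 OR ph <= 9]
sample_id=90: ✓ → 668
sample_id=91: ✗
sample_id=92: ✓ → 378
sample_id=93: ✓ → 473
sample_id=94: ✓ → 432
sample_id=95: ✗
sample_id=96: ✓ → 852
sample_id=97: ✓ → 493
sample_id=98: ✓ → 674
sample_id=99: ✓ → 69
sample_id=100: ✓ → 536
sample_id=101: ✓ → 491
sample_id=102: ✓ → 131
sample_id=103: ✓ → 68
turbidity_sum = 668 + 378 + 473 + 432 + 852 + 493 + 674 + 69 + 536 + 491 + 131 + 68 = 5265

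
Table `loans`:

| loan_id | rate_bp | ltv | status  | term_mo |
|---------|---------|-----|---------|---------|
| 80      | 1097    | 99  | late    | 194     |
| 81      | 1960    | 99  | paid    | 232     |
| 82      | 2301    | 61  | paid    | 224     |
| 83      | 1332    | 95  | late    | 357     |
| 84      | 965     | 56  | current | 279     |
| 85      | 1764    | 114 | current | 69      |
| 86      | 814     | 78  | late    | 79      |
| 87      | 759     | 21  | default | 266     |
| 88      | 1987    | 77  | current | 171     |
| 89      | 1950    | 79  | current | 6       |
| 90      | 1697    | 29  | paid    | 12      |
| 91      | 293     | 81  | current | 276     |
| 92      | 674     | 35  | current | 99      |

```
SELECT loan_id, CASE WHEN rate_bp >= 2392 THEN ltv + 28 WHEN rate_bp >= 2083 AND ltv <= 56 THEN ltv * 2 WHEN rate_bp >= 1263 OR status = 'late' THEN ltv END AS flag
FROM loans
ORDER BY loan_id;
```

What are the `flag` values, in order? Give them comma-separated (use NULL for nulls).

99, 99, 61, 95, NULL, 114, 78, NULL, 77, 79, 29, NULL, NULL

loan_id=80: rate_bp >= 1263 OR status = 'late' → 99
loan_id=81: rate_bp >= 1263 OR status = 'late' → 99
loan_id=82: rate_bp >= 1263 OR status = 'late' → 61
loan_id=83: rate_bp >= 1263 OR status = 'late' → 95
loan_id=84: (no match → NULL) → NULL
loan_id=85: rate_bp >= 1263 OR status = 'late' → 114
loan_id=86: rate_bp >= 1263 OR status = 'late' → 78
loan_id=87: (no match → NULL) → NULL
loan_id=88: rate_bp >= 1263 OR status = 'late' → 77
loan_id=89: rate_bp >= 1263 OR status = 'late' → 79
loan_id=90: rate_bp >= 1263 OR status = 'late' → 29
loan_id=91: (no match → NULL) → NULL
loan_id=92: (no match → NULL) → NULL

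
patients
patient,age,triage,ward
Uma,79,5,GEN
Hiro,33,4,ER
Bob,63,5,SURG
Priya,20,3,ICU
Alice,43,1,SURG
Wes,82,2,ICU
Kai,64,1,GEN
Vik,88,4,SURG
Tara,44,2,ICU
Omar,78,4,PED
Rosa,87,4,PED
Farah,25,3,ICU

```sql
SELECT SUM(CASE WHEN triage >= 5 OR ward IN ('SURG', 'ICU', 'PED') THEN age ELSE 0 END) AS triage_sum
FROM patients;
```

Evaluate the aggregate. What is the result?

patient=Uma: ✓ → 79
patient=Hiro: ✗
patient=Bob: ✓ → 63
patient=Priya: ✓ → 20
patient=Alice: ✓ → 43
patient=Wes: ✓ → 82
patient=Kai: ✗
patient=Vik: ✓ → 88
patient=Tara: ✓ → 44
patient=Omar: ✓ → 78
patient=Rosa: ✓ → 87
patient=Farah: ✓ → 25
triage_sum = 79 + 63 + 20 + 43 + 82 + 88 + 44 + 78 + 87 + 25 = 609

609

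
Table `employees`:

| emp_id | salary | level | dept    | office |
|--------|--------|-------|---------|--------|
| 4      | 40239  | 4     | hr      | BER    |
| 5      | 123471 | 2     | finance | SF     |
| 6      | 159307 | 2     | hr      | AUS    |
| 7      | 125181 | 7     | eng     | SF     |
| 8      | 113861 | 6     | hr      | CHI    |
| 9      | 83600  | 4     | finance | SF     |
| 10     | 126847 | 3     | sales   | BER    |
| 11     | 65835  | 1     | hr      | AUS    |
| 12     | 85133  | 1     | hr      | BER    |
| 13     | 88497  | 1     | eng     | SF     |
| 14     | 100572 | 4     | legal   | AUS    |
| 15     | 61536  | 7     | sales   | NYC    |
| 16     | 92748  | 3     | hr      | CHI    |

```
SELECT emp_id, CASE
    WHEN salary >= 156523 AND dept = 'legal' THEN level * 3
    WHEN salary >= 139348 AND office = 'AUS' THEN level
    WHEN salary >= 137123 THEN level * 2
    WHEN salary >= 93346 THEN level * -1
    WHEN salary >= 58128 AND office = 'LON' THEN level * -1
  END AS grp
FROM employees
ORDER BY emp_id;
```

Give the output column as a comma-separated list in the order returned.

emp_id=4: (no match → NULL) → NULL
emp_id=5: salary >= 93346 → -2
emp_id=6: salary >= 139348 AND office = 'AUS' → 2
emp_id=7: salary >= 93346 → -7
emp_id=8: salary >= 93346 → -6
emp_id=9: (no match → NULL) → NULL
emp_id=10: salary >= 93346 → -3
emp_id=11: (no match → NULL) → NULL
emp_id=12: (no match → NULL) → NULL
emp_id=13: (no match → NULL) → NULL
emp_id=14: salary >= 93346 → -4
emp_id=15: (no match → NULL) → NULL
emp_id=16: (no match → NULL) → NULL

NULL, -2, 2, -7, -6, NULL, -3, NULL, NULL, NULL, -4, NULL, NULL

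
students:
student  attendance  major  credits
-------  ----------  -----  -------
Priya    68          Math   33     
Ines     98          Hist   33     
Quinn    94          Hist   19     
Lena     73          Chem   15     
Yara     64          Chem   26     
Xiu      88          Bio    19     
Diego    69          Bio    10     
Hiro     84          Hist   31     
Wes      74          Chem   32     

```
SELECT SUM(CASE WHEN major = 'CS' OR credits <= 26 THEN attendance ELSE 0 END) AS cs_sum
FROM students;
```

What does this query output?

student=Priya: ✗
student=Ines: ✗
student=Quinn: ✓ → 94
student=Lena: ✓ → 73
student=Yara: ✓ → 64
student=Xiu: ✓ → 88
student=Diego: ✓ → 69
student=Hiro: ✗
student=Wes: ✗
cs_sum = 94 + 73 + 64 + 88 + 69 = 388

388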